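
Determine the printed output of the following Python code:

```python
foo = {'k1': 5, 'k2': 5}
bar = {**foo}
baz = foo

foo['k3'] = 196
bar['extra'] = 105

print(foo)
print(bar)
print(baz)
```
{'k1': 5, 'k2': 5, 'k3': 196}
{'k1': 5, 'k2': 5, 'extra': 105}
{'k1': 5, 'k2': 5, 'k3': 196}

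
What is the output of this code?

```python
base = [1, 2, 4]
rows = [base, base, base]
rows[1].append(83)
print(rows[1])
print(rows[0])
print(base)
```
[1, 2, 4, 83]
[1, 2, 4, 83]
[1, 2, 4, 83]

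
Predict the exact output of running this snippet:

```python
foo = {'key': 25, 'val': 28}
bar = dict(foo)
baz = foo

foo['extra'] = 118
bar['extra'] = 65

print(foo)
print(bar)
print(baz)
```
{'key': 25, 'val': 28, 'extra': 118}
{'key': 25, 'val': 28, 'extra': 65}
{'key': 25, 'val': 28, 'extra': 118}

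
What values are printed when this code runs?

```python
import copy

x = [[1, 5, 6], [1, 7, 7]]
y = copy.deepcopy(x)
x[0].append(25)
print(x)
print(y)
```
[[1, 5, 6, 25], [1, 7, 7]]
[[1, 5, 6], [1, 7, 7]]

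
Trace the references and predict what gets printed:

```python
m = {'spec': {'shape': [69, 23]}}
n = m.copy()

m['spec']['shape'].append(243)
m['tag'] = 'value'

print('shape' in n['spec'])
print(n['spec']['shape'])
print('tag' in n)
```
True
[69, 23, 243]
False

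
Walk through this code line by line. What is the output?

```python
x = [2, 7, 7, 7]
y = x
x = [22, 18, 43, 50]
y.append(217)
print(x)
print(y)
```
[22, 18, 43, 50]
[2, 7, 7, 7, 217]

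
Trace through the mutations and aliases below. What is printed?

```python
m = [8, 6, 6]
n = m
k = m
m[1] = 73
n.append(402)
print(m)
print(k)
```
[8, 73, 6, 402]
[8, 73, 6, 402]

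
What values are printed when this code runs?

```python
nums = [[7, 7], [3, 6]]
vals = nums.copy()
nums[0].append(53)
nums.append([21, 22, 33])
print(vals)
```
[[7, 7, 53], [3, 6]]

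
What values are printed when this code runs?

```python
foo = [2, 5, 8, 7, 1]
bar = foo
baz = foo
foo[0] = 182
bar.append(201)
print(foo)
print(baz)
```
[182, 5, 8, 7, 1, 201]
[182, 5, 8, 7, 1, 201]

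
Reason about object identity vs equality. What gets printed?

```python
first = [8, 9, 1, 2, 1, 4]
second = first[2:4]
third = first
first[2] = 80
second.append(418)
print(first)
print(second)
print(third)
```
[8, 9, 80, 2, 1, 4]
[1, 2, 418]
[8, 9, 80, 2, 1, 4]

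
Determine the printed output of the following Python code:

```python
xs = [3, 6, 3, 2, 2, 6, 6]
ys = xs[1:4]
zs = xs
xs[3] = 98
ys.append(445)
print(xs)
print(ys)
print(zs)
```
[3, 6, 3, 98, 2, 6, 6]
[6, 3, 2, 445]
[3, 6, 3, 98, 2, 6, 6]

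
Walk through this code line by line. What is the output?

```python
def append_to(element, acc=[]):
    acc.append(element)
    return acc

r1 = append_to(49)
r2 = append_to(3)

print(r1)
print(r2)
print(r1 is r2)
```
[49, 3]
[49, 3]
True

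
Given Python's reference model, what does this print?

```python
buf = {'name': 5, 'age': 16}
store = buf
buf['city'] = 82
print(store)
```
{'name': 5, 'age': 16, 'city': 82}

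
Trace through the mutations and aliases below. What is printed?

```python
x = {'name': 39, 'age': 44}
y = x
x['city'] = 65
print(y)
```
{'name': 39, 'age': 44, 'city': 65}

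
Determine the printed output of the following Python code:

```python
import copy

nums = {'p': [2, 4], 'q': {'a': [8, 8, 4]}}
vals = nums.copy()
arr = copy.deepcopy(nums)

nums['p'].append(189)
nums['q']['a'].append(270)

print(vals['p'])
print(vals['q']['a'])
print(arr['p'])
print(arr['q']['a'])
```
[2, 4, 189]
[8, 8, 4, 270]
[2, 4]
[8, 8, 4]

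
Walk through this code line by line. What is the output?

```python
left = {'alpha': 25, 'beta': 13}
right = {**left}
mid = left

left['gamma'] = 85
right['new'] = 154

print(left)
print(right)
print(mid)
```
{'alpha': 25, 'beta': 13, 'gamma': 85}
{'alpha': 25, 'beta': 13, 'new': 154}
{'alpha': 25, 'beta': 13, 'gamma': 85}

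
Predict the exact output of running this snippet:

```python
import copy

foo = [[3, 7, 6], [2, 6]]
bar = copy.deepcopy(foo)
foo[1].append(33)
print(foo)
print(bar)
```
[[3, 7, 6], [2, 6, 33]]
[[3, 7, 6], [2, 6]]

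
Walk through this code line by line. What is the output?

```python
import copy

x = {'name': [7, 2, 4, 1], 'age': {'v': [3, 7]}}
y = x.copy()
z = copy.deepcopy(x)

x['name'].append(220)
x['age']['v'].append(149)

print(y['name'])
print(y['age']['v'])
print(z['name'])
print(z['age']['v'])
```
[7, 2, 4, 1, 220]
[3, 7, 149]
[7, 2, 4, 1]
[3, 7]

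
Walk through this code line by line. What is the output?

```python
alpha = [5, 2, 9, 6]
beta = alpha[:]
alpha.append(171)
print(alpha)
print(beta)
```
[5, 2, 9, 6, 171]
[5, 2, 9, 6]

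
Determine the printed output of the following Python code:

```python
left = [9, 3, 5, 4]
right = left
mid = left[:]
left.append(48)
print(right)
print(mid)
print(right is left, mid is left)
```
[9, 3, 5, 4, 48]
[9, 3, 5, 4]
True False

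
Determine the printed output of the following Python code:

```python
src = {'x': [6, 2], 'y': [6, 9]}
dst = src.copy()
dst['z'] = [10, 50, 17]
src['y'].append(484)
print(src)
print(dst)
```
{'x': [6, 2], 'y': [6, 9, 484]}
{'x': [6, 2], 'y': [6, 9, 484], 'z': [10, 50, 17]}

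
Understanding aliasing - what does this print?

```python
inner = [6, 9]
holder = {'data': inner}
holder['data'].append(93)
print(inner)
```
[6, 9, 93]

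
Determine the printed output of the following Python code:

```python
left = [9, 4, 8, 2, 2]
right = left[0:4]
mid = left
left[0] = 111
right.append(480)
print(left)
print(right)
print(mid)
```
[111, 4, 8, 2, 2]
[9, 4, 8, 2, 480]
[111, 4, 8, 2, 2]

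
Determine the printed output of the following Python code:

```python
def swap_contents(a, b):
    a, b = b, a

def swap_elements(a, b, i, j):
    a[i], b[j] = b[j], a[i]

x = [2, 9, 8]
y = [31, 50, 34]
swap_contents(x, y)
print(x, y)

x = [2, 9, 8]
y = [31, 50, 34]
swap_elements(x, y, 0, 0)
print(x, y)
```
[2, 9, 8] [31, 50, 34]
[31, 9, 8] [2, 50, 34]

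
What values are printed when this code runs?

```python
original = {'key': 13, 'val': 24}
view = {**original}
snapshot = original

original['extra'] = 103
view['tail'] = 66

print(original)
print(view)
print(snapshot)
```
{'key': 13, 'val': 24, 'extra': 103}
{'key': 13, 'val': 24, 'tail': 66}
{'key': 13, 'val': 24, 'extra': 103}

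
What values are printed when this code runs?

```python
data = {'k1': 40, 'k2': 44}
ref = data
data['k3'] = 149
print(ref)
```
{'k1': 40, 'k2': 44, 'k3': 149}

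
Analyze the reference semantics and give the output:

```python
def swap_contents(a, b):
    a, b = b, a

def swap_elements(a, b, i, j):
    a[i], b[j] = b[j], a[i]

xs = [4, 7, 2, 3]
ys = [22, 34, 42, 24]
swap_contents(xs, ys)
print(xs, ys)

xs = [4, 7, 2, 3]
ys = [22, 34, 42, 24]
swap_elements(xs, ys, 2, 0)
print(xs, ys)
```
[4, 7, 2, 3] [22, 34, 42, 24]
[4, 7, 22, 3] [2, 34, 42, 24]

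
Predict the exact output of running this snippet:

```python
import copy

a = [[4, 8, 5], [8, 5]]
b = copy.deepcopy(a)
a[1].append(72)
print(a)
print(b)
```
[[4, 8, 5], [8, 5, 72]]
[[4, 8, 5], [8, 5]]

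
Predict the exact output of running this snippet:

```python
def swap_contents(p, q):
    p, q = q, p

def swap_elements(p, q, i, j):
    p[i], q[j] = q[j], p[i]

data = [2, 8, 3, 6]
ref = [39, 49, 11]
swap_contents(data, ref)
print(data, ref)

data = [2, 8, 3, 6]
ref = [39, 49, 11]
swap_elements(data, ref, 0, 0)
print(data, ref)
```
[2, 8, 3, 6] [39, 49, 11]
[39, 8, 3, 6] [2, 49, 11]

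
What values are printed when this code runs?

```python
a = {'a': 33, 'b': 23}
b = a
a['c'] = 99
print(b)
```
{'a': 33, 'b': 23, 'c': 99}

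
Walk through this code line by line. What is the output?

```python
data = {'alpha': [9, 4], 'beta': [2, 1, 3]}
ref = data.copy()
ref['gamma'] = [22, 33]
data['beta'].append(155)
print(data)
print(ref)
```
{'alpha': [9, 4], 'beta': [2, 1, 3, 155]}
{'alpha': [9, 4], 'beta': [2, 1, 3, 155], 'gamma': [22, 33]}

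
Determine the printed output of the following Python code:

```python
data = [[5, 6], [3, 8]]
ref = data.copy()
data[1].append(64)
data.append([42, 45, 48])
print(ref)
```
[[5, 6], [3, 8, 64]]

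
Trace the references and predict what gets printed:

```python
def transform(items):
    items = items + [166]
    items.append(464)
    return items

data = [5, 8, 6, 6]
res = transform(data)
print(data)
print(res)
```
[5, 8, 6, 6]
[5, 8, 6, 6, 166, 464]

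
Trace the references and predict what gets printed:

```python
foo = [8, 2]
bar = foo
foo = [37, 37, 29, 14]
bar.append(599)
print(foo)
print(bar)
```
[37, 37, 29, 14]
[8, 2, 599]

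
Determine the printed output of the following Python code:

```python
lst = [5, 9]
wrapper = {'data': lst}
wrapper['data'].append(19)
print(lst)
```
[5, 9, 19]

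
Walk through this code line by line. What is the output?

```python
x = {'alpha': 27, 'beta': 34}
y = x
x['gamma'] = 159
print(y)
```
{'alpha': 27, 'beta': 34, 'gamma': 159}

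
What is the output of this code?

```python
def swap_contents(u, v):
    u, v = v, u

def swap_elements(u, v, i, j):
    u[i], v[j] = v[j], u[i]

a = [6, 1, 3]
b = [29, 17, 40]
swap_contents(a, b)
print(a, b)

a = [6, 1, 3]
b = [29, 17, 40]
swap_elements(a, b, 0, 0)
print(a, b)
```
[6, 1, 3] [29, 17, 40]
[29, 1, 3] [6, 17, 40]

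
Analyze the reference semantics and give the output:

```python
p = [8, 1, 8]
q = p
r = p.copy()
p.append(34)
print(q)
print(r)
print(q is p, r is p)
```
[8, 1, 8, 34]
[8, 1, 8]
True False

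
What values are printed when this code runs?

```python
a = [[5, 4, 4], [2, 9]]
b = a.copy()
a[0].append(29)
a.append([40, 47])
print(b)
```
[[5, 4, 4, 29], [2, 9]]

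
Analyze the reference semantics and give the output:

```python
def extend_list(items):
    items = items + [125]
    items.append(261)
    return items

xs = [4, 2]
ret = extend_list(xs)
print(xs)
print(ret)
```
[4, 2]
[4, 2, 125, 261]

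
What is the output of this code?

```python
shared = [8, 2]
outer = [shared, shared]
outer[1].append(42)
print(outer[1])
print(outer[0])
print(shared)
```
[8, 2, 42]
[8, 2, 42]
[8, 2, 42]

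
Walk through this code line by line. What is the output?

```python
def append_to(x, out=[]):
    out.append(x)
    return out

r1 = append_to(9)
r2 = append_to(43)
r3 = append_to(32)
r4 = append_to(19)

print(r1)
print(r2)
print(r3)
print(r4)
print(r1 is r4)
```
[9, 43, 32, 19]
[9, 43, 32, 19]
[9, 43, 32, 19]
[9, 43, 32, 19]
True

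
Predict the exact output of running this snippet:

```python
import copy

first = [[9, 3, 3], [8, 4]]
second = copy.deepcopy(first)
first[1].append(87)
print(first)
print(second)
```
[[9, 3, 3], [8, 4, 87]]
[[9, 3, 3], [8, 4]]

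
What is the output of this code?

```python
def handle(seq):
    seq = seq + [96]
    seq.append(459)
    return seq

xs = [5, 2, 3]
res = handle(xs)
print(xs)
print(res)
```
[5, 2, 3]
[5, 2, 3, 96, 459]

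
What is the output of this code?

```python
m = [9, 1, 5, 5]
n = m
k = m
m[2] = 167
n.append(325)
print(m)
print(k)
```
[9, 1, 167, 5, 325]
[9, 1, 167, 5, 325]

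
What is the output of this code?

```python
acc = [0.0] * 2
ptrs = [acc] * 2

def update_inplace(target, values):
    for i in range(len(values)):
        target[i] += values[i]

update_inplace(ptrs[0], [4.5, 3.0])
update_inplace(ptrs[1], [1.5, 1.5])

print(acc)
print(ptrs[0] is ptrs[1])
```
[6.0, 4.5]
True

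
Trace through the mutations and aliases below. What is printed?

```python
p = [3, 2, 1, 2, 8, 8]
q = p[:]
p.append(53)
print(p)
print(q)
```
[3, 2, 1, 2, 8, 8, 53]
[3, 2, 1, 2, 8, 8]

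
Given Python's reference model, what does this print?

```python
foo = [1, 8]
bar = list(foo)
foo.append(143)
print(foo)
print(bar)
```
[1, 8, 143]
[1, 8]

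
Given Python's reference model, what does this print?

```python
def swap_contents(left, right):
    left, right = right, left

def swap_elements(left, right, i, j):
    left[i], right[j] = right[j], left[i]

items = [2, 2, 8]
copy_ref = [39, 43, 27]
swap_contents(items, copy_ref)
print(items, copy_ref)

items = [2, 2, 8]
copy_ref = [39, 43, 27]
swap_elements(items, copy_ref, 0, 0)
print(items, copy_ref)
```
[2, 2, 8] [39, 43, 27]
[39, 2, 8] [2, 43, 27]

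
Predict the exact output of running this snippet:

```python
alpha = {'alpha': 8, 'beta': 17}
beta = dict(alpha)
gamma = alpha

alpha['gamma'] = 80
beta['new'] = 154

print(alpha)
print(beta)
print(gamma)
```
{'alpha': 8, 'beta': 17, 'gamma': 80}
{'alpha': 8, 'beta': 17, 'new': 154}
{'alpha': 8, 'beta': 17, 'gamma': 80}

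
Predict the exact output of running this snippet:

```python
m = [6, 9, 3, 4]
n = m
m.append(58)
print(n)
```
[6, 9, 3, 4, 58]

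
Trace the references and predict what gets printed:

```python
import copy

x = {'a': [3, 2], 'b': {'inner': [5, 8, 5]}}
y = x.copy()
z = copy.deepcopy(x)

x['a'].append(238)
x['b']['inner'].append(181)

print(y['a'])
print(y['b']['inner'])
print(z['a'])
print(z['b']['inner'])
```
[3, 2, 238]
[5, 8, 5, 181]
[3, 2]
[5, 8, 5]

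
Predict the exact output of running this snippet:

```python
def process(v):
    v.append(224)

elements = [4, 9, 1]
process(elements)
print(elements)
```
[4, 9, 1, 224]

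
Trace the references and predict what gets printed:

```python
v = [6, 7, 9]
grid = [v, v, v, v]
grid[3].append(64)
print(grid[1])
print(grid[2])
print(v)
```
[6, 7, 9, 64]
[6, 7, 9, 64]
[6, 7, 9, 64]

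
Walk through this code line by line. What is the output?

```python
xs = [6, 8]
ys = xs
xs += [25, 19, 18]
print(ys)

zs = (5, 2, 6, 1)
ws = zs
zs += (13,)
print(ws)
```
[6, 8, 25, 19, 18]
(5, 2, 6, 1)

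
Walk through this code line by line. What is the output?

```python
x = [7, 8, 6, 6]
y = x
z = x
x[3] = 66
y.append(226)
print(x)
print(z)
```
[7, 8, 6, 66, 226]
[7, 8, 6, 66, 226]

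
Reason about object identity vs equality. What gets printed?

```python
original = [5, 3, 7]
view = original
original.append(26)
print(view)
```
[5, 3, 7, 26]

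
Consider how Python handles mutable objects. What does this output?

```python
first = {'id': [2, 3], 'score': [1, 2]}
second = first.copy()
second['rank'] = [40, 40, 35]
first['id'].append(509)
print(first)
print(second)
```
{'id': [2, 3, 509], 'score': [1, 2]}
{'id': [2, 3, 509], 'score': [1, 2], 'rank': [40, 40, 35]}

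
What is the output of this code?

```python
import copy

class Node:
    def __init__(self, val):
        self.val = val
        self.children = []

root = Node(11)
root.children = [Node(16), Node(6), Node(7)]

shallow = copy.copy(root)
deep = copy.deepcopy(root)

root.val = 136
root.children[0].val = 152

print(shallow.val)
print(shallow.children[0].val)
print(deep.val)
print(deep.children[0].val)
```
11
152
11
16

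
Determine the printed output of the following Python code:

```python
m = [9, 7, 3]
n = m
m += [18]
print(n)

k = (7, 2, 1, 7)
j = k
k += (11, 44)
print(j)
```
[9, 7, 3, 18]
(7, 2, 1, 7)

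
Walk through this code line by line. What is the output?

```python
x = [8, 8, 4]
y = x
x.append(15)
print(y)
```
[8, 8, 4, 15]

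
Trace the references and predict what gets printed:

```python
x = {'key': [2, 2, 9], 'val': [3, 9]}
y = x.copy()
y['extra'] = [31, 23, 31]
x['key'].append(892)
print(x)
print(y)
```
{'key': [2, 2, 9, 892], 'val': [3, 9]}
{'key': [2, 2, 9, 892], 'val': [3, 9], 'extra': [31, 23, 31]}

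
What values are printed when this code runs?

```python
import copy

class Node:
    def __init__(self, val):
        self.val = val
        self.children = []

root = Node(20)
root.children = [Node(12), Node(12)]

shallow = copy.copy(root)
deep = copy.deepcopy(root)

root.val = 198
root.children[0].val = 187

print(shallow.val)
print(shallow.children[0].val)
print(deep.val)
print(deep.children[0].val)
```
20
187
20
12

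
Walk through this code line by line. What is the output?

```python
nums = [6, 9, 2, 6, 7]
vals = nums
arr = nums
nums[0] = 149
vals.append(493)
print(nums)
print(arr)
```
[149, 9, 2, 6, 7, 493]
[149, 9, 2, 6, 7, 493]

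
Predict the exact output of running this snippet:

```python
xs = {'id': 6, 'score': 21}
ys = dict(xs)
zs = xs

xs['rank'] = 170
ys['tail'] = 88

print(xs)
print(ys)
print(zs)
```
{'id': 6, 'score': 21, 'rank': 170}
{'id': 6, 'score': 21, 'tail': 88}
{'id': 6, 'score': 21, 'rank': 170}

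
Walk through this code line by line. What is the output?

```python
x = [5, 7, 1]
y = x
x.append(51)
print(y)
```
[5, 7, 1, 51]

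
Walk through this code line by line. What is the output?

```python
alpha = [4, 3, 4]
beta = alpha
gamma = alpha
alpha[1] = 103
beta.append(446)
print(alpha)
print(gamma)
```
[4, 103, 4, 446]
[4, 103, 4, 446]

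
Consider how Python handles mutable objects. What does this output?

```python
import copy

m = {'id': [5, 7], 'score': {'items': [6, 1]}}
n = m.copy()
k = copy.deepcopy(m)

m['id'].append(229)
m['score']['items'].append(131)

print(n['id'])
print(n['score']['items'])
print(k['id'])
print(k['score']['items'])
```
[5, 7, 229]
[6, 1, 131]
[5, 7]
[6, 1]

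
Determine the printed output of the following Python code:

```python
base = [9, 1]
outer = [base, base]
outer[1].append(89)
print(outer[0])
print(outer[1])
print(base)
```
[9, 1, 89]
[9, 1, 89]
[9, 1, 89]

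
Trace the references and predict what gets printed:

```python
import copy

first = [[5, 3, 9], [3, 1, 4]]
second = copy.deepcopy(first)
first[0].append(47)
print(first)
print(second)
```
[[5, 3, 9, 47], [3, 1, 4]]
[[5, 3, 9], [3, 1, 4]]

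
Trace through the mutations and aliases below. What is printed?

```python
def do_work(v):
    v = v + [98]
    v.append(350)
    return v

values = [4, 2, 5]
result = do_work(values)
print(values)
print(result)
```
[4, 2, 5]
[4, 2, 5, 98, 350]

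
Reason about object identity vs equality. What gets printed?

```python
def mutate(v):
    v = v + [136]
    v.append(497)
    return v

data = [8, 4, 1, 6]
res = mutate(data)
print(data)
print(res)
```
[8, 4, 1, 6]
[8, 4, 1, 6, 136, 497]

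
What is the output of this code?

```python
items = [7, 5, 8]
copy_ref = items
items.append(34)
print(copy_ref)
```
[7, 5, 8, 34]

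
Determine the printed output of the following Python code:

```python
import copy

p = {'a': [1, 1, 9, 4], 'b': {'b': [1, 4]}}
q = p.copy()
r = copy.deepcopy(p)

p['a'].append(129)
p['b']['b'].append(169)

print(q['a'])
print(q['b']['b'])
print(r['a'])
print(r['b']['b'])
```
[1, 1, 9, 4, 129]
[1, 4, 169]
[1, 1, 9, 4]
[1, 4]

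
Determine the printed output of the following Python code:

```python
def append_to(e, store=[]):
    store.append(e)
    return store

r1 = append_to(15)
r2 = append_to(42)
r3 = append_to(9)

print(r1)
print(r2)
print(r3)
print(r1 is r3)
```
[15, 42, 9]
[15, 42, 9]
[15, 42, 9]
True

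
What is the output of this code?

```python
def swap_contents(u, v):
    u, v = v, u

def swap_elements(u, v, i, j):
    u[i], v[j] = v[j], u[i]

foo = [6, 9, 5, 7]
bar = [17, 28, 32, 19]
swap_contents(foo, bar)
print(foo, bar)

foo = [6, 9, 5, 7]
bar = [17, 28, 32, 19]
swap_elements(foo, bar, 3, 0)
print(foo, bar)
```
[6, 9, 5, 7] [17, 28, 32, 19]
[6, 9, 5, 17] [7, 28, 32, 19]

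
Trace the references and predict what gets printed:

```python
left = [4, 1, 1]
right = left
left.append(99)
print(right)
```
[4, 1, 1, 99]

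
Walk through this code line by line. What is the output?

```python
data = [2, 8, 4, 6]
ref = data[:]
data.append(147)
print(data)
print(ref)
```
[2, 8, 4, 6, 147]
[2, 8, 4, 6]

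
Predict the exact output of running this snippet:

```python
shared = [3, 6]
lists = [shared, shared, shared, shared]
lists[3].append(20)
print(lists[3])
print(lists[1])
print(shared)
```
[3, 6, 20]
[3, 6, 20]
[3, 6, 20]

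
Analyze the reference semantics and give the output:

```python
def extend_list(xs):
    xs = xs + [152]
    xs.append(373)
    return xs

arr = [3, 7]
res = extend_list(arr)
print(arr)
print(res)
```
[3, 7]
[3, 7, 152, 373]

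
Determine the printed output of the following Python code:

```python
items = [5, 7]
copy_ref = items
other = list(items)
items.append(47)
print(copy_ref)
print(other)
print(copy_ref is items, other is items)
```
[5, 7, 47]
[5, 7]
True False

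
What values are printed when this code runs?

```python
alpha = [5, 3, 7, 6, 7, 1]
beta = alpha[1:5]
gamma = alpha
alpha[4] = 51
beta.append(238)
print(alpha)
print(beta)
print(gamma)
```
[5, 3, 7, 6, 51, 1]
[3, 7, 6, 7, 238]
[5, 3, 7, 6, 51, 1]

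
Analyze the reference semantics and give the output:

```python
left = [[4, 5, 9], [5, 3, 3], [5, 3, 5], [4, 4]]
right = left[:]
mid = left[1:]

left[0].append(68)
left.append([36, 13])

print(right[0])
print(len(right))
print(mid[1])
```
[4, 5, 9, 68]
4
[5, 3, 5]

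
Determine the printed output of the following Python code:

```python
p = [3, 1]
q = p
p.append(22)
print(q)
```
[3, 1, 22]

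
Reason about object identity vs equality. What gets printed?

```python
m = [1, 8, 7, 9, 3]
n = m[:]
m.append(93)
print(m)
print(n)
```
[1, 8, 7, 9, 3, 93]
[1, 8, 7, 9, 3]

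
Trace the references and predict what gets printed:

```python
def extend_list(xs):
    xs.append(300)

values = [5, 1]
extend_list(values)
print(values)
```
[5, 1, 300]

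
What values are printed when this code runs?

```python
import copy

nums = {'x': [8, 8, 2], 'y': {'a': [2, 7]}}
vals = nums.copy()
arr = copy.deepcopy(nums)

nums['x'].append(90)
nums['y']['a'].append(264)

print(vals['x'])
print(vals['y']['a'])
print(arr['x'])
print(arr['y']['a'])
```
[8, 8, 2, 90]
[2, 7, 264]
[8, 8, 2]
[2, 7]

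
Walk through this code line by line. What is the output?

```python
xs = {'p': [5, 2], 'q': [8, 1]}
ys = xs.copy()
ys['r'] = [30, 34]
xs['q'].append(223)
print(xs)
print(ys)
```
{'p': [5, 2], 'q': [8, 1, 223]}
{'p': [5, 2], 'q': [8, 1, 223], 'r': [30, 34]}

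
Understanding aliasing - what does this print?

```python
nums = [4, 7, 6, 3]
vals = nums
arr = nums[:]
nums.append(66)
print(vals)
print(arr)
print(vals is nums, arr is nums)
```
[4, 7, 6, 3, 66]
[4, 7, 6, 3]
True False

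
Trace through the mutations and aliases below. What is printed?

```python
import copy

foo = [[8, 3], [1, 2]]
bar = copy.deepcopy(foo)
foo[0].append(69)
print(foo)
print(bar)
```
[[8, 3, 69], [1, 2]]
[[8, 3], [1, 2]]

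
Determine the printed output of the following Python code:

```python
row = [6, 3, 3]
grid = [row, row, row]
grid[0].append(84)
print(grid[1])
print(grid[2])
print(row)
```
[6, 3, 3, 84]
[6, 3, 3, 84]
[6, 3, 3, 84]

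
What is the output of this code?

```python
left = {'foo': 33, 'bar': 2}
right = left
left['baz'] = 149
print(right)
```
{'foo': 33, 'bar': 2, 'baz': 149}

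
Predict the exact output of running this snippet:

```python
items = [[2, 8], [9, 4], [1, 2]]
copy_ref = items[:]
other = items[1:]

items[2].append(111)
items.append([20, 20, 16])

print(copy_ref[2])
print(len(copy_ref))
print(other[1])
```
[1, 2, 111]
3
[1, 2, 111]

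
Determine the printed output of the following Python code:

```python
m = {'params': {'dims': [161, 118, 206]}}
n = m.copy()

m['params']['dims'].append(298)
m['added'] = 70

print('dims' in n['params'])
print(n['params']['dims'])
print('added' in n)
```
True
[161, 118, 206, 298]
False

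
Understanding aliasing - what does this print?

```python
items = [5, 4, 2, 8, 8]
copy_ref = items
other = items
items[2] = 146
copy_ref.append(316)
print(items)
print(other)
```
[5, 4, 146, 8, 8, 316]
[5, 4, 146, 8, 8, 316]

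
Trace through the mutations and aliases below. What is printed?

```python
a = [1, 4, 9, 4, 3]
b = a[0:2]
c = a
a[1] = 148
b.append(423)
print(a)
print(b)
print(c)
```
[1, 148, 9, 4, 3]
[1, 4, 423]
[1, 148, 9, 4, 3]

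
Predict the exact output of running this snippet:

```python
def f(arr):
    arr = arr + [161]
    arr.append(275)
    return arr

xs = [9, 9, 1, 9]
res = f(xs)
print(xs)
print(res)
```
[9, 9, 1, 9]
[9, 9, 1, 9, 161, 275]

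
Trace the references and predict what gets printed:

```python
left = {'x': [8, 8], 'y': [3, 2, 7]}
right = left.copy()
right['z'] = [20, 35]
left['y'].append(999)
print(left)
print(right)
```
{'x': [8, 8], 'y': [3, 2, 7, 999]}
{'x': [8, 8], 'y': [3, 2, 7, 999], 'z': [20, 35]}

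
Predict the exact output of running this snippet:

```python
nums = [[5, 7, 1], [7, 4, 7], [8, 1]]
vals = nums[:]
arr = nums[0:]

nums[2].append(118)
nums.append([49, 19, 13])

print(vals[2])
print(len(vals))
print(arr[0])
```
[8, 1, 118]
3
[5, 7, 1]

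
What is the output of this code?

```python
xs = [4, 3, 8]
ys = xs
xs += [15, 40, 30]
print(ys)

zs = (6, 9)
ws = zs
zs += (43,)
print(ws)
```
[4, 3, 8, 15, 40, 30]
(6, 9)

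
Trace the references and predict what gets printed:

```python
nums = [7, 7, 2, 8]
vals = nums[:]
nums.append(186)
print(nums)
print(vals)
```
[7, 7, 2, 8, 186]
[7, 7, 2, 8]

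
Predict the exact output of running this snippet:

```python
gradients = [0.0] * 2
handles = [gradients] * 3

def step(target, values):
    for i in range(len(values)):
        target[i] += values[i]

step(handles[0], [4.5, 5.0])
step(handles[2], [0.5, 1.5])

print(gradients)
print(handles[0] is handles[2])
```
[5.0, 6.5]
True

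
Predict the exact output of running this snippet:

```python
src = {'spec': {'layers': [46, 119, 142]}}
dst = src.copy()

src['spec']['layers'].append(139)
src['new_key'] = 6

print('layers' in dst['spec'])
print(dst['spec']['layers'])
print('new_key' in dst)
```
True
[46, 119, 142, 139]
False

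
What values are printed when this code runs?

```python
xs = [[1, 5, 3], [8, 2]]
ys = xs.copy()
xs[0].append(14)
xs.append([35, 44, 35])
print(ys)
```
[[1, 5, 3, 14], [8, 2]]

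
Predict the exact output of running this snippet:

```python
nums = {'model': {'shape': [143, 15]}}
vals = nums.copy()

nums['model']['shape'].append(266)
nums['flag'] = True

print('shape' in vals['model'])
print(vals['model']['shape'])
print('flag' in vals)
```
True
[143, 15, 266]
False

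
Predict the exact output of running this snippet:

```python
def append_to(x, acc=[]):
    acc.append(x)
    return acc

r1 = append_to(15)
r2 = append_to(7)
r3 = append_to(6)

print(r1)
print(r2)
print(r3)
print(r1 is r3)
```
[15, 7, 6]
[15, 7, 6]
[15, 7, 6]
True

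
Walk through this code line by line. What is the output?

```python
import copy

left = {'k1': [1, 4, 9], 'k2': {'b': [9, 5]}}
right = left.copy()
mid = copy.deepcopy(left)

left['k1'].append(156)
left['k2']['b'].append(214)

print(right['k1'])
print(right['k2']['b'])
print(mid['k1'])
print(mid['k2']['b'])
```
[1, 4, 9, 156]
[9, 5, 214]
[1, 4, 9]
[9, 5]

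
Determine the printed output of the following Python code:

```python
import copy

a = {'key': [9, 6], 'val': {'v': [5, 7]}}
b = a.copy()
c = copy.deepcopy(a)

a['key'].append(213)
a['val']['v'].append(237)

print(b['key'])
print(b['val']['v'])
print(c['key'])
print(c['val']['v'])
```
[9, 6, 213]
[5, 7, 237]
[9, 6]
[5, 7]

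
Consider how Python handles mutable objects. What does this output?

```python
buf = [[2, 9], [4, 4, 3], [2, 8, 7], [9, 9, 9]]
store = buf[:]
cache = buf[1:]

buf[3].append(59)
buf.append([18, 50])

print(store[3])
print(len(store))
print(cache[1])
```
[9, 9, 9, 59]
4
[2, 8, 7]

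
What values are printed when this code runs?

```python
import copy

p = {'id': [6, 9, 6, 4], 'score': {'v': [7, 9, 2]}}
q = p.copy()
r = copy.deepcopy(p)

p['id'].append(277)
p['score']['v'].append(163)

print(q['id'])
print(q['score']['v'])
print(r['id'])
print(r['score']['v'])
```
[6, 9, 6, 4, 277]
[7, 9, 2, 163]
[6, 9, 6, 4]
[7, 9, 2]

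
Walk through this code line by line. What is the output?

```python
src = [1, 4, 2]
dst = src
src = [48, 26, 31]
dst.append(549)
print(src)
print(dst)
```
[48, 26, 31]
[1, 4, 2, 549]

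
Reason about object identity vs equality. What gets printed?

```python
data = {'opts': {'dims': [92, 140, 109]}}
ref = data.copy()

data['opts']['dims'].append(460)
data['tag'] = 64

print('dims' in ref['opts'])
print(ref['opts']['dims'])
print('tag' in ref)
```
True
[92, 140, 109, 460]
False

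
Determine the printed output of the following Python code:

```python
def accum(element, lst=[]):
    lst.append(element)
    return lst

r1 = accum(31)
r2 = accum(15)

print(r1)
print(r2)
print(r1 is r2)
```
[31, 15]
[31, 15]
True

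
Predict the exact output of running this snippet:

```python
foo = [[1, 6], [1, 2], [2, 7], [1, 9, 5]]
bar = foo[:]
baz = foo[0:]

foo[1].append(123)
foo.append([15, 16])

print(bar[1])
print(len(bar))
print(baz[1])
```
[1, 2, 123]
4
[1, 2, 123]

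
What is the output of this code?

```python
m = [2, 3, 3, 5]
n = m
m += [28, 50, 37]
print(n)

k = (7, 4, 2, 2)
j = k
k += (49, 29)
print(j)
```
[2, 3, 3, 5, 28, 50, 37]
(7, 4, 2, 2)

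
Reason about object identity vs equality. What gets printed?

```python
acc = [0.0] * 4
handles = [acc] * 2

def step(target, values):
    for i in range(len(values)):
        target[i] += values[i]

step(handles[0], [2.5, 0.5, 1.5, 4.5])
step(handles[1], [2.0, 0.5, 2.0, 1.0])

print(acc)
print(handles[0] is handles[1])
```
[4.5, 1.0, 3.5, 5.5]
True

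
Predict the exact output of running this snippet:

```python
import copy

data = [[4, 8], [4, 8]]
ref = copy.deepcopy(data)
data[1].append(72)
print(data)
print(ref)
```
[[4, 8], [4, 8, 72]]
[[4, 8], [4, 8]]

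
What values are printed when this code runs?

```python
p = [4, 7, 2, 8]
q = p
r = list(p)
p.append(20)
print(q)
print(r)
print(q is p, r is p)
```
[4, 7, 2, 8, 20]
[4, 7, 2, 8]
True False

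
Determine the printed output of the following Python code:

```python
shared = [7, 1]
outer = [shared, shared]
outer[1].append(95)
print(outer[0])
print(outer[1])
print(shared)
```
[7, 1, 95]
[7, 1, 95]
[7, 1, 95]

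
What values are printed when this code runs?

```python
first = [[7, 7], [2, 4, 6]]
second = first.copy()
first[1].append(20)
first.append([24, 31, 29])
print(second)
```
[[7, 7], [2, 4, 6, 20]]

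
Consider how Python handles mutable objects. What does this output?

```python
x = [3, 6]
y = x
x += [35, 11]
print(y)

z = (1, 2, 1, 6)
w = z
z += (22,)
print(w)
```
[3, 6, 35, 11]
(1, 2, 1, 6)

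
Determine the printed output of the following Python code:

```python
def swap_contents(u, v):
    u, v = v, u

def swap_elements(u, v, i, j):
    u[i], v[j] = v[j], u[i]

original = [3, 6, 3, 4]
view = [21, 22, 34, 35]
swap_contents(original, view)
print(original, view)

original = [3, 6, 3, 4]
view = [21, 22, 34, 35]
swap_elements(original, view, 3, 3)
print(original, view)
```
[3, 6, 3, 4] [21, 22, 34, 35]
[3, 6, 3, 35] [21, 22, 34, 4]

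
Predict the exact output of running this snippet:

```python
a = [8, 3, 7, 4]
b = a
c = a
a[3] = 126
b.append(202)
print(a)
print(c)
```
[8, 3, 7, 126, 202]
[8, 3, 7, 126, 202]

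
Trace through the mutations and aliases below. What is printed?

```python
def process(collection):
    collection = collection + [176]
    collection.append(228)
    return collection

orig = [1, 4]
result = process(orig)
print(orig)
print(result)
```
[1, 4]
[1, 4, 176, 228]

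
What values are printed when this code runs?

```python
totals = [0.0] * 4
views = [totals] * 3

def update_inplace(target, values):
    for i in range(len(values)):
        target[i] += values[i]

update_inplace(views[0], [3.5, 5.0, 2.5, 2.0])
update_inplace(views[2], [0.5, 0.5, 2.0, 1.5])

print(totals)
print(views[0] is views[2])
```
[4.0, 5.5, 4.5, 3.5]
True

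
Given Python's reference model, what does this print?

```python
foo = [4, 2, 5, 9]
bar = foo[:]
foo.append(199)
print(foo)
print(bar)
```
[4, 2, 5, 9, 199]
[4, 2, 5, 9]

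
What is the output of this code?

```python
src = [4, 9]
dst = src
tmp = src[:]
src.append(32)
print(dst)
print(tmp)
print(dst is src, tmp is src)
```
[4, 9, 32]
[4, 9]
True False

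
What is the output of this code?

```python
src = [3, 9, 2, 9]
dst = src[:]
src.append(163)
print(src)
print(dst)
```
[3, 9, 2, 9, 163]
[3, 9, 2, 9]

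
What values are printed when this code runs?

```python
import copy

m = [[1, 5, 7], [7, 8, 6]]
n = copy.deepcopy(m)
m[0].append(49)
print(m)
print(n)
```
[[1, 5, 7, 49], [7, 8, 6]]
[[1, 5, 7], [7, 8, 6]]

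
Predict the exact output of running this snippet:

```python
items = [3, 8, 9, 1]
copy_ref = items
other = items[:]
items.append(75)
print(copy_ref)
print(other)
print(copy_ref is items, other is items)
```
[3, 8, 9, 1, 75]
[3, 8, 9, 1]
True False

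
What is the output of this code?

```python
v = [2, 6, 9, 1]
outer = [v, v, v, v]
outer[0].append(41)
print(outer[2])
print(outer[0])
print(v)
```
[2, 6, 9, 1, 41]
[2, 6, 9, 1, 41]
[2, 6, 9, 1, 41]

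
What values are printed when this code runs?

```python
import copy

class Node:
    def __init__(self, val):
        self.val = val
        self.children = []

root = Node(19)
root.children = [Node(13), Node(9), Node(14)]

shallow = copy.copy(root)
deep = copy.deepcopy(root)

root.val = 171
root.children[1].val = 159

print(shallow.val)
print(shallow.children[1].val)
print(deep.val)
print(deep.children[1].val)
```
19
159
19
9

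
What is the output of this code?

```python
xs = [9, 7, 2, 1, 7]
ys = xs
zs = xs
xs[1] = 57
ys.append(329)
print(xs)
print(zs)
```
[9, 57, 2, 1, 7, 329]
[9, 57, 2, 1, 7, 329]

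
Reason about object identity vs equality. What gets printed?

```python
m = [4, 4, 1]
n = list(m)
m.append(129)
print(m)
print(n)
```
[4, 4, 1, 129]
[4, 4, 1]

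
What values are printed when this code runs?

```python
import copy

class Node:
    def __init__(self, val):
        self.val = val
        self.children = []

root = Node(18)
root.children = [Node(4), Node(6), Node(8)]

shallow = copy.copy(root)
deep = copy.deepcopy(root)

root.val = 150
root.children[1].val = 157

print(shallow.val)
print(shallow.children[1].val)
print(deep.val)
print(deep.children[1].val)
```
18
157
18
6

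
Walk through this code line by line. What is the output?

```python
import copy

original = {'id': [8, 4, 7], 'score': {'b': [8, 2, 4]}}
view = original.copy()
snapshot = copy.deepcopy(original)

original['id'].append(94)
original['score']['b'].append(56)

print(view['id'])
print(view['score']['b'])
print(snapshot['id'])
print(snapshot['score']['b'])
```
[8, 4, 7, 94]
[8, 2, 4, 56]
[8, 4, 7]
[8, 2, 4]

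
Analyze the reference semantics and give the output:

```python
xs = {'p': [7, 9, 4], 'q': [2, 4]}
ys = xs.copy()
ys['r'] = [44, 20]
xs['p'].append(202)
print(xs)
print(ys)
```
{'p': [7, 9, 4, 202], 'q': [2, 4]}
{'p': [7, 9, 4, 202], 'q': [2, 4], 'r': [44, 20]}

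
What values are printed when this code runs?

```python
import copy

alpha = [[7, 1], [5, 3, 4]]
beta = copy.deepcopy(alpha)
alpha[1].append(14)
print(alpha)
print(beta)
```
[[7, 1], [5, 3, 4, 14]]
[[7, 1], [5, 3, 4]]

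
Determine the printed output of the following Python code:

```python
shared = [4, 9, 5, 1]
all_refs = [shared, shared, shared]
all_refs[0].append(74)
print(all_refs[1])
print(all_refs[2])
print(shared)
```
[4, 9, 5, 1, 74]
[4, 9, 5, 1, 74]
[4, 9, 5, 1, 74]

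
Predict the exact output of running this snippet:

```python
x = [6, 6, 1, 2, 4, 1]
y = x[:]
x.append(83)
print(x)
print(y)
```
[6, 6, 1, 2, 4, 1, 83]
[6, 6, 1, 2, 4, 1]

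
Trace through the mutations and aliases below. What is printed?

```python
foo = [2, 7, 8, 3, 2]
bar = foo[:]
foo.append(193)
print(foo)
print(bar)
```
[2, 7, 8, 3, 2, 193]
[2, 7, 8, 3, 2]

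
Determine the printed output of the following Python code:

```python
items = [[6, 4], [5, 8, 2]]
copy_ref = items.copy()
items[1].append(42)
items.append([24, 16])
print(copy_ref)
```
[[6, 4], [5, 8, 2, 42]]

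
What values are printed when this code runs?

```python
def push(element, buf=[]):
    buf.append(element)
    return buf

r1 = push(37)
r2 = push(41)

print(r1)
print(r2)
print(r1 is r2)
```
[37, 41]
[37, 41]
True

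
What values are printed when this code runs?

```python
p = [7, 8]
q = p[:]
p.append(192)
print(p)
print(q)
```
[7, 8, 192]
[7, 8]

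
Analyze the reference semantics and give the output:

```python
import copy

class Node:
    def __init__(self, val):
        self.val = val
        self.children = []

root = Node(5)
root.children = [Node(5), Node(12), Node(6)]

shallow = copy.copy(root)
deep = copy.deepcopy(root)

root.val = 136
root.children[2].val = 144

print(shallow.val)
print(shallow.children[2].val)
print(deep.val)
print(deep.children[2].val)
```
5
144
5
6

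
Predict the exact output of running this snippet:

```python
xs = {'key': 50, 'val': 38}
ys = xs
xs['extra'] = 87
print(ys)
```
{'key': 50, 'val': 38, 'extra': 87}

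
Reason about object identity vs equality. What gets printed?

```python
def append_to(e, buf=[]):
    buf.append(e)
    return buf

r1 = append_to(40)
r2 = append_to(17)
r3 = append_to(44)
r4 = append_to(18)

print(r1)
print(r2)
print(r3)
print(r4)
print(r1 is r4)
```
[40, 17, 44, 18]
[40, 17, 44, 18]
[40, 17, 44, 18]
[40, 17, 44, 18]
True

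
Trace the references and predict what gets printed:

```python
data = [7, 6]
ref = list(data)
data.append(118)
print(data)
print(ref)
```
[7, 6, 118]
[7, 6]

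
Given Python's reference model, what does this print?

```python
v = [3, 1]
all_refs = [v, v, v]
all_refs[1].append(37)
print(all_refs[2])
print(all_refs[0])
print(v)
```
[3, 1, 37]
[3, 1, 37]
[3, 1, 37]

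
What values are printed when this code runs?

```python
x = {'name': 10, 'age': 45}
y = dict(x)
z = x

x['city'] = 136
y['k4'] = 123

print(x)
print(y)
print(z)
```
{'name': 10, 'age': 45, 'city': 136}
{'name': 10, 'age': 45, 'k4': 123}
{'name': 10, 'age': 45, 'city': 136}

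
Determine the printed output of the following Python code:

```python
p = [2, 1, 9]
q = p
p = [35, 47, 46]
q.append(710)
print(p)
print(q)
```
[35, 47, 46]
[2, 1, 9, 710]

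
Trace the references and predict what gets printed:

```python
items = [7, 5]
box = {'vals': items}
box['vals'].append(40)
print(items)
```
[7, 5, 40]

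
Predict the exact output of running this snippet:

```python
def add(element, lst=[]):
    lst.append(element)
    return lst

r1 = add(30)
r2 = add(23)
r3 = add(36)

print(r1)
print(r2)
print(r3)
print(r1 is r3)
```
[30, 23, 36]
[30, 23, 36]
[30, 23, 36]
True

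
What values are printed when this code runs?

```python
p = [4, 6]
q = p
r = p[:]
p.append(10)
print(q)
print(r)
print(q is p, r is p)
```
[4, 6, 10]
[4, 6]
True False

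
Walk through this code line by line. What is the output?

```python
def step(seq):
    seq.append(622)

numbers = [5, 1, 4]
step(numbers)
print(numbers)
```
[5, 1, 4, 622]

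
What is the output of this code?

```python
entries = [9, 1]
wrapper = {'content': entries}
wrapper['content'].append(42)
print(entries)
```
[9, 1, 42]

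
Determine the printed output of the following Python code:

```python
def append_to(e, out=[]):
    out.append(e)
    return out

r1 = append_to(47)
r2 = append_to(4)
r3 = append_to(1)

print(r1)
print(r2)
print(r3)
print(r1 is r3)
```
[47, 4, 1]
[47, 4, 1]
[47, 4, 1]
True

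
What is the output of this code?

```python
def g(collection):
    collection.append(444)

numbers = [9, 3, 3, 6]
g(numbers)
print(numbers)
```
[9, 3, 3, 6, 444]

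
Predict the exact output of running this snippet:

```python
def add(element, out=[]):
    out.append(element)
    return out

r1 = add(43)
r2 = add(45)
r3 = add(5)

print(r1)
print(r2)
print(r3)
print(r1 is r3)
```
[43, 45, 5]
[43, 45, 5]
[43, 45, 5]
True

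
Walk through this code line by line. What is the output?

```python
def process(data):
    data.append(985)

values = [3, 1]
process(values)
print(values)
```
[3, 1, 985]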